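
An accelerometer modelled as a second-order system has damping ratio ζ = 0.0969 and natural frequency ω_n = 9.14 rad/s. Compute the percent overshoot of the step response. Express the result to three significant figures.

%OS ≈ 73.6%

For an underdamped second-order system, %OS = 100·exp(−πζ/√(1−ζ²)).
πζ/√(1−ζ²) = π·0.0969/√(1−0.00939) = 0.3059, so %OS = 100·e^(−0.3059) = 73.6%.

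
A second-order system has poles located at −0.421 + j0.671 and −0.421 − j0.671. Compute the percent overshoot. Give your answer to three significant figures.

|pole| = ω_n = √(0.421² + 0.671²) = 0.792 rad/s; ζ = cos θ = σ/ω_n = 0.531.
Overshoot: exp(−π·0.531/√(1−0.531²)) = 0.139, i.e. 13.9%.

%OS ≈ 13.9%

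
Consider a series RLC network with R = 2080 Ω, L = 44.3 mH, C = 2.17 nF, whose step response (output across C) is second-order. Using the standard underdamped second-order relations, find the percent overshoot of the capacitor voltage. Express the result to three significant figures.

%OS ≈ 47.6%

For a series RLC circuit (capacitor voltage as output), ω_n = 1/√(LC) = 1/√(44.3 mH · 2.17 nF) = 102000 rad/s.
ζ = (R/2)·√(C/L) = (2080/2)·√(2.17 nF/44.3 mH) = 0.230.
%OS = 100·exp(−πζ/√(1−ζ²)) = 47.6%.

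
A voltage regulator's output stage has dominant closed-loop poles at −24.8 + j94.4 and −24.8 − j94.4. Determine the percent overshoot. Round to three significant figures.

The poles are at −σ ± jω_d with σ = 24.8 and ω_d = 94.4, so ω_n = √(σ²+ω_d²) = 97.6 rad/s and ζ = σ/ω_n = 0.254.
%OS = 100 e^{−πζ/√(1−ζ²)} with ζ = 0.254 gives 43.8%.

%OS ≈ 43.8%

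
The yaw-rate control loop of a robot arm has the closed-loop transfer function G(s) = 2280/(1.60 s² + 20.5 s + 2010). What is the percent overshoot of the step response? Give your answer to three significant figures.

%OS ≈ 56.1%

Dividing through by 1.60: denominator becomes s² + 12.81 s + 1256.
So ω_n = √1256 = 35.4 rad/s and ζ = 12.81/(2·35.4) = 0.181.
Overshoot: exp(−π·0.181/√(1−0.181²)) = 0.561, i.e. 56.1%.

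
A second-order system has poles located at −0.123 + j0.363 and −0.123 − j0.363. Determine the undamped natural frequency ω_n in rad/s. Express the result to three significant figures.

With σ = 0.123, ω_d = 0.363: ω_n = √(σ²+ω_d²) = 0.383 rad/s, ζ = σ/ω_n = 0.321.

ω_n ≈ 0.383 rad/s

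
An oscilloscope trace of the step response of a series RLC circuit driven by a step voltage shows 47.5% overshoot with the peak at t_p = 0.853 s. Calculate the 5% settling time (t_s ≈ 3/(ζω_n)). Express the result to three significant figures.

t_s ≈ 3.44 s

From the overshoot, ζ = −ln(OS)/√(π²+ln²(OS)) = 0.231.
From t_p = π/ω_d, ω_d = π/0.853 = 3.68 rad/s, so ω_n = ω_d/√(1−ζ²) = 3.78 rad/s.
t_s ≈ 3/(ζω_n) = 3/(0.231·3.78) = 3.44 s.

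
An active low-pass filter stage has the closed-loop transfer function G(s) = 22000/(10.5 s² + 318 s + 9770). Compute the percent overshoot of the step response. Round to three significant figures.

Dividing through by 10.5: denominator becomes s² + 30.29 s + 930.5.
So ω_n = √930.5 = 30.5 rad/s and ζ = 30.29/(2·30.5) = 0.496.
%OS = 100 e^{−πζ/√(1−ζ²)} with ζ = 0.496 gives 16.6%.

%OS ≈ 16.6%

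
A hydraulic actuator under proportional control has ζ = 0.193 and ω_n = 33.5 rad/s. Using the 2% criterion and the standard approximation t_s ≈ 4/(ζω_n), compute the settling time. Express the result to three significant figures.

t_s ≈ 0.619 s

t_s ≈ 4/(ζω_n) = 4/(0.193 × 33.5) = 0.619 s.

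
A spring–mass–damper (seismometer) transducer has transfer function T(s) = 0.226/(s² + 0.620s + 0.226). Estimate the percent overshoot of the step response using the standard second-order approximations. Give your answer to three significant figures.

Matching coefficients with s² + 2ζω_n s + ω_n² gives ω_n² = 0.226 ⇒ ω_n = 0.475 rad/s, and ζ = 0.620/(2ω_n) = 0.652.
%OS = 100 e^{−πζ/√(1−ζ²)} with ζ = 0.652 gives 6.71%.

%OS ≈ 6.71%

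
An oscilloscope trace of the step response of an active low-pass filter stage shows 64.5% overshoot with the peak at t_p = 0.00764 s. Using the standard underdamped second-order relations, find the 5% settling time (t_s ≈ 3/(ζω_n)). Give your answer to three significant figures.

t_s ≈ 0.0523 s

ζ from %OS: ζ = |ln 0.645|/√(π²+ln²0.645) = 0.138.
t_p = π/ω_d ⇒ ω_d = 411 rad/s; then ω_n = ω_d/√(1−ζ²) = 415 rad/s.
t_s ≈ 3/(ζω_n) = 3/(0.138·415) = 0.0523 s.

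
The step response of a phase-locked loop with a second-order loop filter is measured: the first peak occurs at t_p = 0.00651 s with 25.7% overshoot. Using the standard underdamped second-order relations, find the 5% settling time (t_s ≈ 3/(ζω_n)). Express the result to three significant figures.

The overshoot fixes ζ = −ln(OS)/√(π²+ln²(OS)) = 0.397.
t_p = π/ω_d ⇒ ω_d = 483 rad/s; then ω_n = ω_d/√(1−ζ²) = 526 rad/s.
t_s ≈ 3/(ζω_n) = 3/(0.397·526) = 0.0144 s.

t_s ≈ 0.0144 s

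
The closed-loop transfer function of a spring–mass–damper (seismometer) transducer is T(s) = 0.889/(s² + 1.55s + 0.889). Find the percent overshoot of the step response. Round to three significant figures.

Matching coefficients with s² + 2ζω_n s + ω_n² gives ω_n² = 0.889 ⇒ ω_n = 0.943 rad/s, and ζ = 1.55/(2ω_n) = 0.822.
%OS = 100 e^{−πζ/√(1−ζ²)} with ζ = 0.822 gives 1.07%.

%OS ≈ 1.07%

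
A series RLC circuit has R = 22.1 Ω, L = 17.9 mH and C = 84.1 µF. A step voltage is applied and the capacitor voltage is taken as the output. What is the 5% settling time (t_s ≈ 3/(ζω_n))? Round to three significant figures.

t_s ≈ 0.00486 s

For a series RLC circuit (capacitor voltage as output), ω_n = 1/√(LC) = 1/√(17.9 mH · 84.1 µF) = 815 rad/s.
ζ = (R/2)·√(C/L) = (22.1/2)·√(84.1 µF/17.9 mH) = 0.757.
t_s ≈ 3/(ζω_n) = 0.00486 s.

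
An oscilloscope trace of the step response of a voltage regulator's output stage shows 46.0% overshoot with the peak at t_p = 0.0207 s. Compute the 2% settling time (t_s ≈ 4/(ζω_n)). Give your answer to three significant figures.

From the overshoot, ζ = −ln(OS)/√(π²+ln²(OS)) = 0.240.
t_p = π/ω_d ⇒ ω_d = 152 rad/s; then ω_n = ω_d/√(1−ζ²) = 156 rad/s.
t_s ≈ 4/(ζω_n) = 4/(0.240·156) = 0.107 s.

t_s ≈ 0.107 s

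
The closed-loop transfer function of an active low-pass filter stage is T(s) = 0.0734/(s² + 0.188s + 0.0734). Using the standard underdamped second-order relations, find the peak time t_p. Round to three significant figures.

ω_n = √0.0734 = 0.271 rad/s; ζ = 0.188/(2·0.271) = 0.347.
The damped frequency ω_d = ω_n√(1−ζ²) = 0.254 rad/s. Then t_p = π/ω_d = 12.4 s.

t_p ≈ 12.4 s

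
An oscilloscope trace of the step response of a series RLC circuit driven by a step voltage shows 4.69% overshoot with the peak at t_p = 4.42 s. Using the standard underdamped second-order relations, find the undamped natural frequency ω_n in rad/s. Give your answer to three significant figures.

ω_n ≈ 0.992 rad/s

ζ from %OS: ζ = |ln 0.0469|/√(π²+ln²0.0469) = 0.698.
From t_p = π/ω_d, ω_d = π/4.42 = 0.711 rad/s, so ω_n = ω_d/√(1−ζ²) = 0.992 rad/s.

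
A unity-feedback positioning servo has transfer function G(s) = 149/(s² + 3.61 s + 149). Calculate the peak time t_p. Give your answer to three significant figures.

t_p ≈ 0.260 s

ω_n = √149 = 12.2 rad/s; ζ = 3.61/(2·12.2) = 0.148.
ω_d = ω_n√(1−ζ²) = 12.1 rad/s. Then t_p = π/ω_d = 0.260 s.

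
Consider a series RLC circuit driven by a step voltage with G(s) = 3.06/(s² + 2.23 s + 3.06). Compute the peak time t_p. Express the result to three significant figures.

t_p ≈ 2.33 s

ω_n = √3.06 = 1.75 rad/s; ζ = 2.23/(2·1.75) = 0.637.
The damped frequency ω_d = ω_n√(1−ζ²) = 1.35 rad/s. Then t_p = π/ω_d = 2.33 s.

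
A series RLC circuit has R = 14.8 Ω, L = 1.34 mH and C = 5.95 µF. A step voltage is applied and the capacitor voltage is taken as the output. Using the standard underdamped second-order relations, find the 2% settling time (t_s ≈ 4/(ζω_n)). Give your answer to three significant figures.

For a series RLC circuit (capacitor voltage as output), ω_n = 1/√(LC) = 1/√(1.34 mH · 5.95 µF) = 11200 rad/s.
ζ = (R/2)·√(C/L) = (14.8/2)·√(5.95 µF/1.34 mH) = 0.493.
t_s ≈ 4/(ζω_n) = 0.000724 s.

t_s ≈ 0.000724 s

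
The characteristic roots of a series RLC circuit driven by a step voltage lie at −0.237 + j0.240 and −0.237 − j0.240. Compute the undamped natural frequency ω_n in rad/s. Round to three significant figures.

|pole| = ω_n = √(0.237² + 0.240²) = 0.337 rad/s; ζ = cos θ = σ/ω_n = 0.703.

ω_n ≈ 0.337 rad/s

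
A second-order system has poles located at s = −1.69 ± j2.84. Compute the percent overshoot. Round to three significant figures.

The poles are at −σ ± jω_d with σ = 1.69 and ω_d = 2.84, so ω_n = √(σ²+ω_d²) = 3.30 rad/s and ζ = σ/ω_n = 0.511.
Overshoot: exp(−π·0.511/√(1−0.511²)) = 0.154, i.e. 15.4%.

%OS ≈ 15.4%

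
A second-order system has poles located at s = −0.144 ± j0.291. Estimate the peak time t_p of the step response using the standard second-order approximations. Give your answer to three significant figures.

t_p ≈ 10.8 s

t_p = π/ω_d with ω_d = 0.291 (the imaginary part), so t_p = 10.8 s.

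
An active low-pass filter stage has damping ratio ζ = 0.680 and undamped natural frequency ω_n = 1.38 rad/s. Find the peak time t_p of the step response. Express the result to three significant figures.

t_p ≈ 3.10 s

The damped frequency is ω_d = ω_n√(1−ζ²) = 1.38·√(1−0.462) = 1.01 rad/s.
Peak time t_p = π/ω_d = π/1.01 = 3.10 s.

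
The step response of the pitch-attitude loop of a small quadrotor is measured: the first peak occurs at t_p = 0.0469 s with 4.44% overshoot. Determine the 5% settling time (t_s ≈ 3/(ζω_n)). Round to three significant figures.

t_s ≈ 0.0452 s

ζ from %OS: ζ = |ln 0.0444|/√(π²+ln²0.0444) = 0.704.
From t_p = π/ω_d, ω_d = π/0.0469 = 67.0 rad/s, so ω_n = ω_d/√(1−ζ²) = 94.3 rad/s.
t_s ≈ 3/(ζω_n) = 3/(0.704·94.3) = 0.0452 s.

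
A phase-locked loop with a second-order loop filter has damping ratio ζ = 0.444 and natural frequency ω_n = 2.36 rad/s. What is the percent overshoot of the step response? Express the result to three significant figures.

For an underdamped second-order system, %OS = 100·exp(−πζ/√(1−ζ²)).
πζ/√(1−ζ²) = π·0.444/√(1−0.197) = 1.557, so %OS = 100·e^(−1.557) = 21.1%.

%OS ≈ 21.1%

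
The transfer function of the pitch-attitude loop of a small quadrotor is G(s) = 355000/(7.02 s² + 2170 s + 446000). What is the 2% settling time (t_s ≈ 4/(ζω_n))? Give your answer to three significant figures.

Dividing through by 7.02: denominator becomes s² + 309.1 s + 63530.
So ω_n = √63530 = 252 rad/s and ζ = 309.1/(2·252) = 0.613.
t_s ≈ 4/(ζω_n) = 0.0259 s.

t_s ≈ 0.0259 s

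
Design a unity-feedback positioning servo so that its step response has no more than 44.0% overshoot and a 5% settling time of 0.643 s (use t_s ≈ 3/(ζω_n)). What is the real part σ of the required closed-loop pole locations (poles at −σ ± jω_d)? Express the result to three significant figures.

The settling-time spec alone fixes σ = ζω_n = 3/t_s = 3/0.643 = 4.67.
(Overshoot then fixes ζ = 0.253 and hence ω_d = σ·√(1−ζ²)/ζ = 17.9 rad/s.)

σ ≈ 4.67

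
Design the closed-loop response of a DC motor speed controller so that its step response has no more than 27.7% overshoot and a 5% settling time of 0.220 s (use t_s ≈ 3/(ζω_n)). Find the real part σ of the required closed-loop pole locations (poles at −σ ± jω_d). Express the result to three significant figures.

σ ≈ 13.6

The settling-time spec alone fixes σ = ζω_n = 3/t_s = 3/0.220 = 13.6.
(Overshoot then fixes ζ = 0.378 and hence ω_d = σ·√(1−ζ²)/ζ = 33.4 rad/s.)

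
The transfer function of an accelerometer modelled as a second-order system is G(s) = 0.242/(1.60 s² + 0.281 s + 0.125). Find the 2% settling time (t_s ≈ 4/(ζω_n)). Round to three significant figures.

t_s ≈ 45.6 s

Dividing through by 1.60: denominator becomes s² + 0.1756 s + 0.07812.
So ω_n = √0.07812 = 0.280 rad/s and ζ = 0.1756/(2·0.280) = 0.314.
t_s ≈ 4/(ζω_n) = 45.6 s.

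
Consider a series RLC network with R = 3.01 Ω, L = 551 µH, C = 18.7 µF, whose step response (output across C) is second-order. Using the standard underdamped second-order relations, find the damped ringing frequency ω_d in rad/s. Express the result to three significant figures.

ω_d ≈ 9470 rad/s

For a series RLC circuit (capacitor voltage as output), ω_n = 1/√(LC) = 1/√(551 µH · 18.7 µF) = 9850 rad/s.
ζ = (R/2)·√(C/L) = (3.01/2)·√(18.7 µF/551 µH) = 0.277.
ω_d = 9850·√(1 − 0.277²) = 9470 rad/s.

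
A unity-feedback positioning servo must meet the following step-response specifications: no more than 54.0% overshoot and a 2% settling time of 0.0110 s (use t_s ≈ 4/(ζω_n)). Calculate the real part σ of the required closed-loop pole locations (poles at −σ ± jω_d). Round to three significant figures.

The settling-time spec alone fixes σ = ζω_n = 4/t_s = 4/0.0110 = 364.
(Overshoot then fixes ζ = 0.192 and hence ω_d = σ·√(1−ζ²)/ζ = 1850 rad/s.)

σ ≈ 364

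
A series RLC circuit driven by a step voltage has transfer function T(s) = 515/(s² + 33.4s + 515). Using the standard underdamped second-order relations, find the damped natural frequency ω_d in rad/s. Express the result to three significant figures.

Matching coefficients with s² + 2ζω_n s + ω_n² gives ω_n² = 515 ⇒ ω_n = 22.7 rad/s, and ζ = 33.4/(2ω_n) = 0.736.
ω_d = ω_n√(1−ζ²) = 15.4 rad/s.

ω_d ≈ 15.4 rad/s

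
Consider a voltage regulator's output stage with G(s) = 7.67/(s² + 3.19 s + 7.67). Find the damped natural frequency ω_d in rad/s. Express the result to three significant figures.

Matching coefficients with s² + 2ζω_n s + ω_n² gives ω_n² = 7.67 ⇒ ω_n = 2.77 rad/s, and ζ = 3.19/(2ω_n) = 0.576.
ω_d = 2.77·√(1 − 0.576²) = 2.26 rad/s.

ω_d ≈ 2.26 rad/s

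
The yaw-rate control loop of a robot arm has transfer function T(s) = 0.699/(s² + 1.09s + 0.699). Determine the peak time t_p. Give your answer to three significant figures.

t_p ≈ 4.96 s

ω_n = √0.699 = 0.836 rad/s; ζ = 1.09/(2·0.836) = 0.652.
ω_d = ω_n√(1−ζ²) = 0.634 rad/s. Then t_p = π/ω_d = 4.96 s.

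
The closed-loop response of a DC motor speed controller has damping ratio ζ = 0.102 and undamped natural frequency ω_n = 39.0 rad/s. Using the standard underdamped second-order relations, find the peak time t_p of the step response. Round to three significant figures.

The damped frequency is ω_d = ω_n√(1−ζ²) = 39.0·√(1−0.0104) = 38.8 rad/s.
Peak time t_p = π/ω_d = π/38.8 = 0.0810 s.

t_p ≈ 0.0810 s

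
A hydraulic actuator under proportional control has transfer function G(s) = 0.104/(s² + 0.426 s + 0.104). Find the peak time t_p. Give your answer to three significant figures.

ω_n = √0.104 = 0.322 rad/s; ζ = 0.426/(2·0.322) = 0.660.
ω_d = 0.322·√(1 − 0.660²) = 0.242 rad/s. Then t_p = π/ω_d = 13.0 s.

t_p ≈ 13.0 s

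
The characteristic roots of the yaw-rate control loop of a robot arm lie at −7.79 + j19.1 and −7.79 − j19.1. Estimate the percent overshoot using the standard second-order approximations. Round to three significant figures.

%OS ≈ 27.8%

|pole| = ω_n = √(7.79² + 19.1²) = 20.6 rad/s; ζ = cos θ = σ/ω_n = 0.378.
%OS = 100·exp(−πζ/√(1−ζ²)) = 27.8%.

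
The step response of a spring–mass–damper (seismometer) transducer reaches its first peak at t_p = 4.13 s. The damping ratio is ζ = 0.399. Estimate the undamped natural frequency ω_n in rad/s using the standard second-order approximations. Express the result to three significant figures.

ω_n ≈ 0.830 rad/s

Peak time t_p = π/ω_d, so ω_d = π/t_p = π/4.13 = 0.761 rad/s.
ω_n = ω_d/√(1−ζ²) = 0.761/√0.841 = 0.830 rad/s.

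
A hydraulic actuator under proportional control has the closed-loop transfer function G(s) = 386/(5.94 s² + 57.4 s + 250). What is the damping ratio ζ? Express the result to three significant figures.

Dividing through by 5.94: denominator becomes s² + 9.663 s + 42.09.
So ω_n = √42.09 = 6.49 rad/s and ζ = 9.663/(2·6.49) = 0.745.

ζ ≈ 0.745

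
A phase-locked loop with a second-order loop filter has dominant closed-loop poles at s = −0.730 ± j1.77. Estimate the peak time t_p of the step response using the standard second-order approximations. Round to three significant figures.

t_p = π/ω_d with ω_d = 1.77 (the imaginary part), so t_p = 1.77 s.

t_p ≈ 1.77 s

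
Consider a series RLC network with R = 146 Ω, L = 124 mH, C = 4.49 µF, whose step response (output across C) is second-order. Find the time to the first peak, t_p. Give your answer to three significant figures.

For a series RLC circuit (capacitor voltage as output), ω_n = 1/√(LC) = 1/√(124 mH · 4.49 µF) = 1340 rad/s.
ζ = (R/2)·√(C/L) = (146/2)·√(4.49 µF/124 mH) = 0.439.
ω_d = 1340·√(1 − 0.439²) = 1200 rad/s. t_p = π/ω_d = 0.00261 s.

t_p ≈ 0.00261 s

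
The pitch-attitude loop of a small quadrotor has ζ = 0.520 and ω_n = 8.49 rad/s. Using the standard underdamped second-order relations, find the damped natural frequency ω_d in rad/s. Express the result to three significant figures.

ω_d ≈ 7.25 rad/s

ω_d = ω_n√(1−ζ²) = 8.49·√0.730 = 7.25 rad/s.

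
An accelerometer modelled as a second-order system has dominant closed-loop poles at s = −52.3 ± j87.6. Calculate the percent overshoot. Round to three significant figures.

%OS ≈ 15.3%

|pole| = ω_n = √(52.3² + 87.6²) = 102 rad/s; ζ = cos θ = σ/ω_n = 0.513.
%OS = 100·exp(−πζ/√(1−ζ²)) = 15.3%.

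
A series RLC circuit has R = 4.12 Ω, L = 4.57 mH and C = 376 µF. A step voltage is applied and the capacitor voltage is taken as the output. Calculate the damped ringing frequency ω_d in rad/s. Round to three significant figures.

ω_d ≈ 615 rad/s

For a series RLC circuit (capacitor voltage as output), ω_n = 1/√(LC) = 1/√(4.57 mH · 376 µF) = 763 rad/s.
ζ = (R/2)·√(C/L) = (4.12/2)·√(376 µF/4.57 mH) = 0.591.
The damped frequency ω_d = ω_n√(1−ζ²) = 615 rad/s.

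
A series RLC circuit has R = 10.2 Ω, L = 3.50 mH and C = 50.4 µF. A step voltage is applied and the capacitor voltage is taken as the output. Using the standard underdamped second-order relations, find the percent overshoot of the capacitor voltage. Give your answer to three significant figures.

For a series RLC circuit (capacitor voltage as output), ω_n = 1/√(LC) = 1/√(3.50 mH · 50.4 µF) = 2380 rad/s.
ζ = (R/2)·√(C/L) = (10.2/2)·√(50.4 µF/3.50 mH) = 0.612.
%OS = 100 e^{−πζ/√(1−ζ²)} with ζ = 0.612 gives 8.79%.

%OS ≈ 8.79%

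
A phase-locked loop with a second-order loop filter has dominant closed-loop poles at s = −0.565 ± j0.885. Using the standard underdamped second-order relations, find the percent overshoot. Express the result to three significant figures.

|pole| = ω_n = √(0.565² + 0.885²) = 1.05 rad/s; ζ = cos θ = σ/ω_n = 0.538.
Overshoot: exp(−π·0.538/√(1−0.538²)) = 0.135, i.e. 13.5%.

%OS ≈ 13.5%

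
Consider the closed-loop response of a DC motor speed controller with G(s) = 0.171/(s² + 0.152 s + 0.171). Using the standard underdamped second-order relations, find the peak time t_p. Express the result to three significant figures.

t_p ≈ 7.73 s

ω_n = √0.171 = 0.414 rad/s; ζ = 0.152/(2·0.414) = 0.184.
ω_d = 0.414·√(1 − 0.184²) = 0.406 rad/s. Then t_p = π/ω_d = 7.73 s.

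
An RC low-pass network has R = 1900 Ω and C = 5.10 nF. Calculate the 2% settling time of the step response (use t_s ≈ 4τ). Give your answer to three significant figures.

t_s ≈ 0.0000388 s

τ = RC = 1900 × 5.10 nF = 0.00000969 s.
t_s ≈ 4τ = 0.0000388 s.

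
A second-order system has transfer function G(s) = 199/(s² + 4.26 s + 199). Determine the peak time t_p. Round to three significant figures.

t_p ≈ 0.225 s

Matching coefficients with s² + 2ζω_n s + ω_n² gives ω_n² = 199 ⇒ ω_n = 14.1 rad/s, and ζ = 4.26/(2ω_n) = 0.151.
ω_d = ω_n√(1−ζ²) = 13.9 rad/s. Then t_p = π/ω_d = 0.225 s.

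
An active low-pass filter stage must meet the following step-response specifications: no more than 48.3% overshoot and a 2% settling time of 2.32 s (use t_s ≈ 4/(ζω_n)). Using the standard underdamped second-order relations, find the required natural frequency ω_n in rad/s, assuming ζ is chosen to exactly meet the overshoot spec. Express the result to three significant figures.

Inverting the overshoot relation: ζ = |ln 0.483|/√(π² + ln²0.483) = 0.226.
From t_s ≈ 4/(ζω_n): ω_n = 4/(ζ·t_s) = 4/(0.226·2.32) = 7.64 rad/s.

ω_n ≈ 7.64 rad/s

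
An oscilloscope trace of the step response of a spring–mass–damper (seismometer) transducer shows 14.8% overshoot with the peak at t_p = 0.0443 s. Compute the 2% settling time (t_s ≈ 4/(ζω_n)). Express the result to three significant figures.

t_s ≈ 0.0927 s

The overshoot fixes ζ = −ln(OS)/√(π²+ln²(OS)) = 0.520.
t_p = π/ω_d ⇒ ω_d = 70.9 rad/s; then ω_n = ω_d/√(1−ζ²) = 83.0 rad/s.
t_s ≈ 4/(ζω_n) = 4/(0.520·83.0) = 0.0927 s.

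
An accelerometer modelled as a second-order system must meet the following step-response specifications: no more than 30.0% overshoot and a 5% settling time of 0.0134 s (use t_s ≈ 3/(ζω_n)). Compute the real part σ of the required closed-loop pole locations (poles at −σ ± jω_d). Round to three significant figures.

The settling-time spec alone fixes σ = ζω_n = 3/t_s = 3/0.0134 = 224.
(Overshoot then fixes ζ = 0.358 and hence ω_d = σ·√(1−ζ²)/ζ = 584 rad/s.)

σ ≈ 224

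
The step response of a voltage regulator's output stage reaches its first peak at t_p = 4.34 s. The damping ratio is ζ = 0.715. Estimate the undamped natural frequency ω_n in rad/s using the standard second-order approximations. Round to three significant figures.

ω_n ≈ 1.04 rad/s

Peak time t_p = π/ω_d, so ω_d = π/t_p = π/4.34 = 0.724 rad/s.
ω_n = ω_d/√(1−ζ²) = 0.724/√0.489 = 1.04 rad/s.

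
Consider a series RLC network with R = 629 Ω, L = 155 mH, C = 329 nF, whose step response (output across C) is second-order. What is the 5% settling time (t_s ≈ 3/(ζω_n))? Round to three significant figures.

t_s ≈ 0.00148 s

For a series RLC circuit (capacitor voltage as output), ω_n = 1/√(LC) = 1/√(155 mH · 329 nF) = 4430 rad/s.
ζ = (R/2)·√(C/L) = (629/2)·√(329 nF/155 mH) = 0.458.
t_s ≈ 3/(ζω_n) = 0.00148 s.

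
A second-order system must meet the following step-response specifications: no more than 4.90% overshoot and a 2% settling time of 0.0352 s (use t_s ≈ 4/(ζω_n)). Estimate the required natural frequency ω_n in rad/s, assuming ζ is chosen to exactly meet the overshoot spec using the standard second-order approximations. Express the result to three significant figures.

From %OS = 100·exp(−πζ/√(1−ζ²)), invert to get ζ = −ln(OS)/√(π² + ln²(OS)) with OS = 0.0490.
−ln 0.0490 = 3.016, so ζ = 3.016/√(π² + 9.096) = 0.693.
Then ω_n = 4/(ζ t_s) = 4/(0.693 × 0.0352) = 164 rad/s.

ω_n ≈ 164 rad/s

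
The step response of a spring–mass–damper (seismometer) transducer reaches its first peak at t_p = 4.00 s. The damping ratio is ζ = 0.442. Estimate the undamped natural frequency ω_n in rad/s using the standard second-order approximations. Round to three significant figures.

Peak time t_p = π/ω_d, so ω_d = π/t_p = π/4.00 = 0.785 rad/s.
ω_n = ω_d/√(1−ζ²) = 0.785/√0.805 = 0.876 rad/s.

ω_n ≈ 0.876 rad/s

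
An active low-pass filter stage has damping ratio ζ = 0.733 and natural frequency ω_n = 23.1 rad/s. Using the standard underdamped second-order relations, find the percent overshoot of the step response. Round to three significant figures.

%OS ≈ 3.39%

For an underdamped second-order system, %OS = 100·exp(−πζ/√(1−ζ²)).
πζ/√(1−ζ²) = π·0.733/√(1−0.537) = 3.385, so %OS = 100·e^(−3.385) = 3.39%.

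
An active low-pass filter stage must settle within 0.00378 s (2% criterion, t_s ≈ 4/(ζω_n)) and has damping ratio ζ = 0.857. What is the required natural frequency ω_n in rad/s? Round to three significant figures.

ω_n ≈ 1230 rad/s

Rearranging t_s ≈ 4/(ζω_n) gives ω_n = 4/(ζ·t_s) = 4/(0.857 × 0.00378) = 1230 rad/s.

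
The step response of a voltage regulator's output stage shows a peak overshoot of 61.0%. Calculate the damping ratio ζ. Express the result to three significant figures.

ζ ≈ 0.155

ζ = −ln(OS)/√(π² + (ln OS)²). With OS = 0.610, ln OS = −0.4943 and ζ = 0.4943/3.180 = 0.155.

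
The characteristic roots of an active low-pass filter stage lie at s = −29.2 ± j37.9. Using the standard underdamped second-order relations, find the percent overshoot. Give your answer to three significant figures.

With σ = 29.2, ω_d = 37.9: ω_n = √(σ²+ω_d²) = 47.8 rad/s, ζ = σ/ω_n = 0.610.
Overshoot: exp(−π·0.610/√(1−0.610²)) = 0.0889, i.e. 8.89%.

%OS ≈ 8.89%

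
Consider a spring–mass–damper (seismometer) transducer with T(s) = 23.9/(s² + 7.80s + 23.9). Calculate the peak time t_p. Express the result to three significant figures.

ω_n = √23.9 = 4.89 rad/s; ζ = 7.80/(2·4.89) = 0.798.
ω_d = ω_n√(1−ζ²) = 2.95 rad/s. Then t_p = π/ω_d = 1.07 s.

t_p ≈ 1.07 s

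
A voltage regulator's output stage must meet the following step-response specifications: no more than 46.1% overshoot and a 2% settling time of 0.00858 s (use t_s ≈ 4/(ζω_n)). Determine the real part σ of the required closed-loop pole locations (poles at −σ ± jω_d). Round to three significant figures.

σ ≈ 466

The settling-time spec alone fixes σ = ζω_n = 4/t_s = 4/0.00858 = 466.
(Overshoot then fixes ζ = 0.239 and hence ω_d = σ·√(1−ζ²)/ζ = 1890 rad/s.)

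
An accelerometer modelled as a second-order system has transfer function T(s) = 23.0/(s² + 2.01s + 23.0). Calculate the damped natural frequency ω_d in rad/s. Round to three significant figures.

Matching coefficients with s² + 2ζω_n s + ω_n² gives ω_n² = 23.0 ⇒ ω_n = 4.80 rad/s, and ζ = 2.01/(2ω_n) = 0.210.
The damped frequency ω_d = ω_n√(1−ζ²) = 4.69 rad/s.

ω_d ≈ 4.69 rad/s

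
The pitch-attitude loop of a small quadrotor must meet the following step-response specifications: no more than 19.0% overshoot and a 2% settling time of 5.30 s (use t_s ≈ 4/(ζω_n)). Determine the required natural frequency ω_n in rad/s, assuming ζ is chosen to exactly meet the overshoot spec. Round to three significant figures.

Inverting the overshoot relation: ζ = |ln 0.190|/√(π² + ln²0.190) = 0.467.
Then ω_n = 4/(ζ t_s) = 4/(0.467 × 5.30) = 1.61 rad/s.

ω_n ≈ 1.61 rad/s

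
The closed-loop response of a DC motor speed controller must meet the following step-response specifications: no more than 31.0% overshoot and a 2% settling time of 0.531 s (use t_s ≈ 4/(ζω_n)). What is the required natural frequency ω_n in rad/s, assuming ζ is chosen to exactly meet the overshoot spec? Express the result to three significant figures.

ω_n ≈ 21.6 rad/s

ζ = −ln(OS)/√(π² + (ln OS)²). With OS = 0.310, ln OS = −1.171 and ζ = 1.171/3.353 = 0.349.
From t_s ≈ 4/(ζω_n): ω_n = 4/(ζ·t_s) = 4/(0.349·0.531) = 21.6 rad/s.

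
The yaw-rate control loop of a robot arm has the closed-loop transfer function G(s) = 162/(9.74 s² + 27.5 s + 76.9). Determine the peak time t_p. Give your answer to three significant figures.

t_p ≈ 1.29 s

Dividing through by 9.74: denominator becomes s² + 2.823 s + 7.895.
So ω_n = √7.895 = 2.81 rad/s and ζ = 2.823/(2·2.81) = 0.502.
ω_d = ω_n√(1−ζ²) = 2.43 rad/s. t_p = π/ω_d = 1.29 s.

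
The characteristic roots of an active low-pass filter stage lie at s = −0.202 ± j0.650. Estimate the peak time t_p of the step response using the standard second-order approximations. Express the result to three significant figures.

t_p = π/ω_d with ω_d = 0.650 (the imaginary part), so t_p = 4.83 s.

t_p ≈ 4.83 s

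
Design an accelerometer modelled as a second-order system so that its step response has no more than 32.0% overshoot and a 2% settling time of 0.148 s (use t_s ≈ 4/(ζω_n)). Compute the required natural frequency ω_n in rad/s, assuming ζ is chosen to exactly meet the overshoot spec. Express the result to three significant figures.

ω_n ≈ 79.3 rad/s

ζ = −ln(OS)/√(π² + (ln OS)²). With OS = 0.320, ln OS = −1.139 and ζ = 1.139/3.342 = 0.341.
From t_s ≈ 4/(ζω_n): ω_n = 4/(ζ·t_s) = 4/(0.341·0.148) = 79.3 rad/s.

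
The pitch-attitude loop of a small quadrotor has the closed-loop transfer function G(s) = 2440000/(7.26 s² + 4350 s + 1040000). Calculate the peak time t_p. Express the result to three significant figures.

Dividing through by 7.26: denominator becomes s² + 599.2 s + 143300.
So ω_n = √143300 = 378 rad/s and ζ = 599.2/(2·378) = 0.792.
The damped frequency ω_d = ω_n√(1−ζ²) = 231 rad/s. t_p = π/ω_d = 0.0136 s.

t_p ≈ 0.0136 s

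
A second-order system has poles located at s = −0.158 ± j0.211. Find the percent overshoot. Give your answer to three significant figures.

With σ = 0.158, ω_d = 0.211: ω_n = √(σ²+ω_d²) = 0.264 rad/s, ζ = σ/ω_n = 0.599.
%OS = 100·exp(−πζ/√(1−ζ²)) = 9.51%.

%OS ≈ 9.51%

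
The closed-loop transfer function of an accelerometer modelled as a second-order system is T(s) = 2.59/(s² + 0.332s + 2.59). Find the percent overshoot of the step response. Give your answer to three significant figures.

Comparing the denominator to s² + 2ζω_n s + ω_n²: ω_n = √2.59 = 1.61 rad/s, and 2ζω_n = 0.332 so ζ = 0.332/(2·1.61) = 0.103.
Overshoot: exp(−π·0.103/√(1−0.103²)) = 0.722, i.e. 72.2%.

%OS ≈ 72.2%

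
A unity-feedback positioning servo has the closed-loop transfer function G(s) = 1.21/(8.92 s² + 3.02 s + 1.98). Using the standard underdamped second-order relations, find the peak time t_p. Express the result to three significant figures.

t_p ≈ 7.15 s

Dividing through by 8.92: denominator becomes s² + 0.3386 s + 0.2220.
So ω_n = √0.2220 = 0.471 rad/s and ζ = 0.3386/(2·0.471) = 0.359.
ω_d = ω_n√(1−ζ²) = 0.440 rad/s. t_p = π/ω_d = 7.15 s.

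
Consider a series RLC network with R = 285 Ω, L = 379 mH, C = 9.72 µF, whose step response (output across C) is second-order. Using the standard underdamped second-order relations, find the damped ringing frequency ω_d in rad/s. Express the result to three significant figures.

For a series RLC circuit (capacitor voltage as output), ω_n = 1/√(LC) = 1/√(379 mH · 9.72 µF) = 521 rad/s.
ζ = (R/2)·√(C/L) = (285/2)·√(9.72 µF/379 mH) = 0.722.
The damped frequency ω_d = ω_n√(1−ζ²) = 361 rad/s.

ω_d ≈ 361 rad/s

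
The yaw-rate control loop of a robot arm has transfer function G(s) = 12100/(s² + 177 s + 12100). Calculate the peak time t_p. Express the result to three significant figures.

t_p ≈ 0.0481 s

Matching coefficients with s² + 2ζω_n s + ω_n² gives ω_n² = 12100 ⇒ ω_n = 110 rad/s, and ζ = 177/(2ω_n) = 0.805.
ω_d = ω_n√(1−ζ²) = 65.3 rad/s. Then t_p = π/ω_d = 0.0481 s.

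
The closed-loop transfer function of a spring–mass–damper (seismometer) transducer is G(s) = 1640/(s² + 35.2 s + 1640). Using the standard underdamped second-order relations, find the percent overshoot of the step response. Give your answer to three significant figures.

ω_n = √1640 = 40.5 rad/s; ζ = 35.2/(2·40.5) = 0.435.
%OS = 100 e^{−πζ/√(1−ζ²)} with ζ = 0.435 gives 22.0%.

%OS ≈ 22.0%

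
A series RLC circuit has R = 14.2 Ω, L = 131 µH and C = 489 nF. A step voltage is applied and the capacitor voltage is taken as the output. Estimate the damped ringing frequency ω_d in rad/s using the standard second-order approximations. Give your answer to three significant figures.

ω_d ≈ 113000 rad/s

For a series RLC circuit (capacitor voltage as output), ω_n = 1/√(LC) = 1/√(131 µH · 489 nF) = 125000 rad/s.
ζ = (R/2)·√(C/L) = (14.2/2)·√(489 nF/131 µH) = 0.434.
The damped frequency ω_d = ω_n√(1−ζ²) = 113000 rad/s.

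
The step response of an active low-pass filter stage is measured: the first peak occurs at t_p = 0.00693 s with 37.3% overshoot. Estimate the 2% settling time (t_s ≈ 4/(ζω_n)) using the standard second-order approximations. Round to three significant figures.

t_s ≈ 0.0281 s

From the overshoot, ζ = −ln(OS)/√(π²+ln²(OS)) = 0.300.
t_p = π/ω_d ⇒ ω_d = 453 rad/s; then ω_n = ω_d/√(1−ζ²) = 475 rad/s.
t_s ≈ 4/(ζω_n) = 4/(0.300·475) = 0.0281 s.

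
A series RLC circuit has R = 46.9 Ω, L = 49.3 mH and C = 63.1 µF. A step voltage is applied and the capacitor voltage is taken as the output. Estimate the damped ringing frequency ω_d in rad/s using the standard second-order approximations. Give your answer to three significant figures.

For a series RLC circuit (capacitor voltage as output), ω_n = 1/√(LC) = 1/√(49.3 mH · 63.1 µF) = 567 rad/s.
ζ = (R/2)·√(C/L) = (46.9/2)·√(63.1 µF/49.3 mH) = 0.839.
ω_d = ω_n√(1−ζ²) = 309 rad/s.

ω_d ≈ 309 rad/s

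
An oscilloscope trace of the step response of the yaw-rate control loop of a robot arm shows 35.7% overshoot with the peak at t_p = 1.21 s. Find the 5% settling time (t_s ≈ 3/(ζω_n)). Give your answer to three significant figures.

The overshoot fixes ζ = −ln(OS)/√(π²+ln²(OS)) = 0.312.
From t_p = π/ω_d, ω_d = π/1.21 = 2.60 rad/s, so ω_n = ω_d/√(1−ζ²) = 2.73 rad/s.
t_s ≈ 3/(ζω_n) = 3/(0.312·2.73) = 3.52 s.

t_s ≈ 3.52 s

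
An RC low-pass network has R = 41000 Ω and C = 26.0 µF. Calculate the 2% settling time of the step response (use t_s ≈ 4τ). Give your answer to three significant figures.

τ = RC = 41000 × 26.0 µF = 1.07 s.
t_s ≈ 4τ = 4.26 s.

t_s ≈ 4.26 s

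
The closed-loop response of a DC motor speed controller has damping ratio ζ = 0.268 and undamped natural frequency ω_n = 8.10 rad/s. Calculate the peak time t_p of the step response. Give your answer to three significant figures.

t_p ≈ 0.403 s

The damped frequency is ω_d = ω_n√(1−ζ²) = 8.10·√(1−0.0718) = 7.80 rad/s.
Peak time t_p = π/ω_d = π/7.80 = 0.403 s.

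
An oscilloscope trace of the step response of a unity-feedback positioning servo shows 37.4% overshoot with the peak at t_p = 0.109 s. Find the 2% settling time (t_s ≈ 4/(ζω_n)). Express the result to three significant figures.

The overshoot fixes ζ = −ln(OS)/√(π²+ln²(OS)) = 0.299.
t_p = π/ω_d ⇒ ω_d = 28.8 rad/s; then ω_n = ω_d/√(1−ζ²) = 30.2 rad/s.
t_s ≈ 4/(ζω_n) = 4/(0.299·30.2) = 0.443 s.

t_s ≈ 0.443 s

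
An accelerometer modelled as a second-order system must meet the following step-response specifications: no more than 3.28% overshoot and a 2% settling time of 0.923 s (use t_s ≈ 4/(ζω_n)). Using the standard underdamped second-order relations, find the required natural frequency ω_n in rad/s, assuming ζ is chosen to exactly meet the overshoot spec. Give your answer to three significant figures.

Inverting the overshoot relation: ζ = |ln 0.0328|/√(π² + ln²0.0328) = 0.736.
Then ω_n = 4/(ζ t_s) = 4/(0.736 × 0.923) = 5.89 rad/s.

ω_n ≈ 5.89 rad/s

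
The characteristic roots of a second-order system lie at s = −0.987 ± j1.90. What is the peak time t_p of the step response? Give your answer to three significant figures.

t_p ≈ 1.65 s

t_p = π/ω_d with ω_d = 1.90 (the imaginary part), so t_p = 1.65 s.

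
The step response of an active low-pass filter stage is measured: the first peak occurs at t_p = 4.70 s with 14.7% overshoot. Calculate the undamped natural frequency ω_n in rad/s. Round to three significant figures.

The overshoot fixes ζ = −ln(OS)/√(π²+ln²(OS)) = 0.521.
From t_p = π/ω_d, ω_d = π/4.70 = 0.668 rad/s, so ω_n = ω_d/√(1−ζ²) = 0.783 rad/s.

ω_n ≈ 0.783 rad/s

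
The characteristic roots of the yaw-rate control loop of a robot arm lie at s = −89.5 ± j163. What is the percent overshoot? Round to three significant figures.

With σ = 89.5, ω_d = 163: ω_n = √(σ²+ω_d²) = 186 rad/s, ζ = σ/ω_n = 0.481.
Overshoot: exp(−π·0.481/√(1−0.481²)) = 0.178, i.e. 17.8%.

%OS ≈ 17.8%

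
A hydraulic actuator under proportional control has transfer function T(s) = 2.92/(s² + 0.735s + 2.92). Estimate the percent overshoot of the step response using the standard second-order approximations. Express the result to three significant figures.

%OS ≈ 50.1%

Comparing the denominator to s² + 2ζω_n s + ω_n²: ω_n = √2.92 = 1.71 rad/s, and 2ζω_n = 0.735 so ζ = 0.735/(2·1.71) = 0.215.
%OS = 100 e^{−πζ/√(1−ζ²)} with ζ = 0.215 gives 50.1%.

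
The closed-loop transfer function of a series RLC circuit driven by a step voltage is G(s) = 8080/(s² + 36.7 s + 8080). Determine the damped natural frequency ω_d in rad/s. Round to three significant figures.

ω_d ≈ 88.0 rad/s

Comparing the denominator to s² + 2ζω_n s + ω_n²: ω_n = √8080 = 89.9 rad/s, and 2ζω_n = 36.7 so ζ = 36.7/(2·89.9) = 0.204.
ω_d = 89.9·√(1 − 0.204²) = 88.0 rad/s.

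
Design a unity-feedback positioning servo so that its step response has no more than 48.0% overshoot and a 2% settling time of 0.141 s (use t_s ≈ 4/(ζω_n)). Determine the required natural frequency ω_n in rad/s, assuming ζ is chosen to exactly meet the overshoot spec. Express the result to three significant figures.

Inverting the overshoot relation: ζ = |ln 0.480|/√(π² + ln²0.480) = 0.228.
From t_s ≈ 4/(ζω_n): ω_n = 4/(ζ·t_s) = 4/(0.228·0.141) = 125 rad/s.

ω_n ≈ 125 rad/s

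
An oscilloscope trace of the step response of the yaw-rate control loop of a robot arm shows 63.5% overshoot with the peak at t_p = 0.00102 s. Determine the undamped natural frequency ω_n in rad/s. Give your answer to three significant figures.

ω_n ≈ 3110 rad/s

ζ from %OS: ζ = |ln 0.635|/√(π²+ln²0.635) = 0.143.
t_p = π/ω_d ⇒ ω_d = 3080 rad/s; then ω_n = ω_d/√(1−ζ²) = 3110 rad/s.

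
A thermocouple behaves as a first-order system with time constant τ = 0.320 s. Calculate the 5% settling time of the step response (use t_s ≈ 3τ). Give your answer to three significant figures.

t_s ≈ 0.960 s

t_s ≈ 3τ = 0.960 s.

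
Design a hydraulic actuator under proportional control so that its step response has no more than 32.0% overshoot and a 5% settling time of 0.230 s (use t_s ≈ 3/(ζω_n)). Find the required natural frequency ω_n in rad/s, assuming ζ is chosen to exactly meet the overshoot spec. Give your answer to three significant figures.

Inverting the overshoot relation: ζ = |ln 0.320|/√(π² + ln²0.320) = 0.341.
Then ω_n = 3/(ζ t_s) = 3/(0.341 × 0.230) = 38.3 rad/s.

ω_n ≈ 38.3 rad/s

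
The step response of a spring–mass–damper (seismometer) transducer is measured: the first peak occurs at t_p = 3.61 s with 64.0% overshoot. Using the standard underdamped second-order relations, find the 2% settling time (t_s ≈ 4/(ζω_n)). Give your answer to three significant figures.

The overshoot fixes ζ = −ln(OS)/√(π²+ln²(OS)) = 0.141.
From t_p = π/ω_d, ω_d = π/3.61 = 0.870 rad/s, so ω_n = ω_d/√(1−ζ²) = 0.879 rad/s.
t_s ≈ 4/(ζω_n) = 4/(0.141·0.879) = 32.4 s.

t_s ≈ 32.4 s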